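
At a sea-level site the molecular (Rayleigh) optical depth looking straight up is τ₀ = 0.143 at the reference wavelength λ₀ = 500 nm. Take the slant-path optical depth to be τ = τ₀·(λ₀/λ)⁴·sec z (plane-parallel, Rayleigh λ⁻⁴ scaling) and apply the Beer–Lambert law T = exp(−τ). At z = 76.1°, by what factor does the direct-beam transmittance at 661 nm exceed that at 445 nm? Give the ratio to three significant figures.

2.13

Airmass: sec 76.1° = 4.1627.
τ(661 nm) = 0.143 × (500/661)⁴ × 4.1627 = 0.143 × 0.3274 × 4.1627 = 0.1949.
τ(445 nm) = 0.143 × (500/445)⁴ × 4.1627 = 0.143 × 1.5938 × 4.1627 = 0.9488.
T(661)/T(445) = exp(τ_B − τ_A) = exp(0.7539) = 2.1252.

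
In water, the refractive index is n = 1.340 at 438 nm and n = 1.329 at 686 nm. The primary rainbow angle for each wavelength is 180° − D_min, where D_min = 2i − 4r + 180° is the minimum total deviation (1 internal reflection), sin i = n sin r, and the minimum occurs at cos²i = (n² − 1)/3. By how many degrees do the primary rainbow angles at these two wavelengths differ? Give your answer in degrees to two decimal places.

1.59°

At 438 nm (n = 1.340): cos²i = 0.26520 → i = 59.004°, r = 39.770°, D_min = 138.929°, rainbow angle = 41.071°.
At 686 nm (n = 1.329): cos²i = 0.25541 → i = 59.643°, r = 40.487°, D_min = 137.337°, rainbow angle = 42.663°.
Angular width = |41.071° − 42.663°| = 1.592°.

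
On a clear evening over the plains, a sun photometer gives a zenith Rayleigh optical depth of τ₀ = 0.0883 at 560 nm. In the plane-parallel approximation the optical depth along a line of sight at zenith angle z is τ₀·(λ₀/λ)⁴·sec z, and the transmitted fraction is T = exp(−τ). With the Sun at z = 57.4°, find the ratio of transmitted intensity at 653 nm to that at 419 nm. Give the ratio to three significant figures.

1.54

Airmass: sec 57.4° = 1.8561.
τ(653 nm) = 0.0883 × (560/653)⁴ × 1.8561 = 0.0883 × 0.5409 × 1.8561 = 0.0886.
τ(419 nm) = 0.0883 × (560/419)⁴ × 1.8561 = 0.0883 × 3.1908 × 1.8561 = 0.5229.
T(653)/T(419) = exp(τ_B − τ_A) = exp(0.4343) = 1.5439.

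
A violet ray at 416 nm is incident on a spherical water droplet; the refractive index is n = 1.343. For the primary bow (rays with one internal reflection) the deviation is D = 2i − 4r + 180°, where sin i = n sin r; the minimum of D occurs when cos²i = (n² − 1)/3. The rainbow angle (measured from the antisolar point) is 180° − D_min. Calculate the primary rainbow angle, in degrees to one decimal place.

cos²i = (1.80365 − 1)/3 = 0.26788; i = arccos(0.51757) = 58.830°.
sin r = sin 58.830°/1.343 = 0.63711; r = 39.577°.
D_min = 2·58.830° − 4·39.577° + 180° = 139.354°.
Rainbow angle = 180° − D_min = 40.646°.

40.6°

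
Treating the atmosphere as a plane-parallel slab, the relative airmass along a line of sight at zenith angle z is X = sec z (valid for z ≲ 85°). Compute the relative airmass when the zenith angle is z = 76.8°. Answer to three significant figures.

4.38

X = sec z = 1/cos 76.8° = 1/0.2284 = 4.3792.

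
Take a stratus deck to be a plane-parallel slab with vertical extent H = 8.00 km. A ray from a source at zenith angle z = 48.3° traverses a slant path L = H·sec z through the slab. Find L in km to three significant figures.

12.0 km

sec z = 1/cos 48.3° = 1.5032.
L = 8.00 × 1.5032 = 12.026 km.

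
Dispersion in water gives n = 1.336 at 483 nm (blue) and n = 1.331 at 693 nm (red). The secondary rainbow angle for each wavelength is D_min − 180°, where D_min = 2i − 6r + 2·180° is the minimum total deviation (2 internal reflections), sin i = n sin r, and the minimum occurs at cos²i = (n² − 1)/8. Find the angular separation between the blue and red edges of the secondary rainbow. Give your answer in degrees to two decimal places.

At 483 nm (n = 1.336): cos²i = 0.09811 → i = 71.746°, r = 45.303°, D_min = 231.674°, rainbow angle = 51.674°.
At 693 nm (n = 1.331): cos²i = 0.09645 → i = 71.907°, r = 45.575°, D_min = 230.365°, rainbow angle = 50.365°.
Angular width = |51.674° − 50.365°| = 1.309°.

1.31°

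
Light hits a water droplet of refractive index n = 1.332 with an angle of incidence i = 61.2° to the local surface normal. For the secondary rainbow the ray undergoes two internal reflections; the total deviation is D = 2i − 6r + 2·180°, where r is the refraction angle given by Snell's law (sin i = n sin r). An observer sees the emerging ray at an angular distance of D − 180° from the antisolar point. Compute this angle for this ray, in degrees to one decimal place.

sin r = sin 61.2° / 1.332 = 0.8763/1.332 = 0.6579; r = 41.14°.
D = 2·61.2° − 6·41.14° + 2·180° = 122.40° − 246.83° + 360° = 235.57°.
Angle from antisolar point = D − 180° = 55.57°.

55.6°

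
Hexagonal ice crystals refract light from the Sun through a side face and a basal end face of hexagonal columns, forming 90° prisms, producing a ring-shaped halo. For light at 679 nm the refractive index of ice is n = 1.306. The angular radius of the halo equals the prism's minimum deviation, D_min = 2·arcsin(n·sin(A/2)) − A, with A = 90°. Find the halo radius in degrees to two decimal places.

n·sin(A/2) = 1.306 × sin 45° = 1.306 × 0.7071 = 0.9235.
D_min = 2·arcsin(0.9235) − 90° = 2 × 67.440° − 90° = 44.881°.

44.88°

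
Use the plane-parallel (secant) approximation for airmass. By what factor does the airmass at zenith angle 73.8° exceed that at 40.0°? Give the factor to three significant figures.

X(73.8°)/X(40.0°) = sec 73.8° / sec 40.0° = cos 40.0° / cos 73.8° = 0.7660/0.2790 = 2.7458.

2.75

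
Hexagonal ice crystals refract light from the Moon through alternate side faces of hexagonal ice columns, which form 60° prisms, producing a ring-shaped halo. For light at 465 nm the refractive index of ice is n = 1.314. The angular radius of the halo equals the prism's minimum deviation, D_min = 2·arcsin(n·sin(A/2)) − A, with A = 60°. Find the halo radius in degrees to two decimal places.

22.14°

n·sin(A/2) = 1.314 × sin 30° = 1.314 × 0.5000 = 0.6570.
D_min = 2·arcsin(0.6570) − 60° = 2 × 41.071° − 60° = 22.143°.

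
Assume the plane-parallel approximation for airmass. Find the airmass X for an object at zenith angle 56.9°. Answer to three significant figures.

X = sec z = 1/cos 56.9° = 1/0.5461 = 1.8312.

1.83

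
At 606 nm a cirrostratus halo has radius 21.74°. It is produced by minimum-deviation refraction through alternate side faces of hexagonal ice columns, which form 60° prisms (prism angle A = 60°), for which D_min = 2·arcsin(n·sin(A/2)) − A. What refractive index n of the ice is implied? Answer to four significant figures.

Rearranging: n = sin((D_min + A)/2) / sin(A/2).
(D_min + A)/2 = (21.74° + 60°)/2 = 40.870°.
n = sin 40.870° / sin 30° = 0.6543 / 0.5000 = 1.3087.

1.309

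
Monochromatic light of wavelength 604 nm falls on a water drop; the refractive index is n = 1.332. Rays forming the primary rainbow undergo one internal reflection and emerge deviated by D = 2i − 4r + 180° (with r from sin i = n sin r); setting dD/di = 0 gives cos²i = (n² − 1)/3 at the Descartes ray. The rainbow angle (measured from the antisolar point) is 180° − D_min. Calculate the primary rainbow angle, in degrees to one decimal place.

cos²i = (1.77422 − 1)/3 = 0.25807; i = arccos(0.50801) = 59.469°.
sin r = sin 59.469°/1.332 = 0.64666; r = 40.290°.
D_min = 2·59.469° − 4·40.290° + 180° = 137.776°.
Rainbow angle = 180° − D_min = 42.224°.

42.2°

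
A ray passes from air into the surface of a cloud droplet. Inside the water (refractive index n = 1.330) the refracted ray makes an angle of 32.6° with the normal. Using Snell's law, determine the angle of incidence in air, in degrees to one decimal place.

Snell: sin θ_i = n · sin θ_r = 1.330 × sin 32.6° = 1.330 × 0.5388 = 0.7166.
θ_i = arcsin(0.7166) = 45.77°.

45.8°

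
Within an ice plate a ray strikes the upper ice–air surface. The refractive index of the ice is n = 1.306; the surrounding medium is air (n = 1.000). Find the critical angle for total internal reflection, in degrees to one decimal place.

50.0°

sin θ_c = n_air / n = 1.000 / 1.306 = 0.7657.
θ_c = arcsin(0.7657) = 49.97°.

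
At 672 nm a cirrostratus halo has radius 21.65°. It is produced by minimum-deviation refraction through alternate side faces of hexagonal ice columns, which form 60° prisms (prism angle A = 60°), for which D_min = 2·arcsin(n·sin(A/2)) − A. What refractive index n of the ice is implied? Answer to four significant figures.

1.308

Rearranging: n = sin((D_min + A)/2) / sin(A/2).
(D_min + A)/2 = (21.65° + 60°)/2 = 40.825°.
n = sin 40.825° / sin 30° = 0.6538 / 0.5000 = 1.3075.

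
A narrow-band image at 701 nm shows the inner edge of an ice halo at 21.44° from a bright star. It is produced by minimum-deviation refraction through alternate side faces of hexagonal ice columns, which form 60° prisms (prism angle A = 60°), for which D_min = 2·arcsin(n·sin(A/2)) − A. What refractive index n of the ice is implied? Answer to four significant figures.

Rearranging: n = sin((D_min + A)/2) / sin(A/2).
(D_min + A)/2 = (21.44° + 60°)/2 = 40.720°.
n = sin 40.720° / sin 30° = 0.6524 / 0.5000 = 1.3047.

1.305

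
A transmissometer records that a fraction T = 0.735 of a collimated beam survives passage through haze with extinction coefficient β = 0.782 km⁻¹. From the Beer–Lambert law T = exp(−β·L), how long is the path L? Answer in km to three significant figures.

Beer–Lambert: T = exp(−βL) ⇒ L = −ln(T)/β = −ln(0.735)/0.782 = 0.3079/0.782 = 0.3937 km.

0.394 km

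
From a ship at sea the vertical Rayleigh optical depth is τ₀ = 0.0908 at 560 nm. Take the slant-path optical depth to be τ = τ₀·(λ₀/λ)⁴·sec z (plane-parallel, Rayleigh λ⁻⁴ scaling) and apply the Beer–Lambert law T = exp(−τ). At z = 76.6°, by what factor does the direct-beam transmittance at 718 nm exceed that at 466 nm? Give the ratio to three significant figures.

1.96

Airmass: sec 76.6° = 4.3150.
τ(718 nm) = 0.0908 × (560/718)⁴ × 4.3150 = 0.0908 × 0.3700 × 4.3150 = 0.1450.
τ(466 nm) = 0.0908 × (560/466)⁴ × 4.3150 = 0.0908 × 2.0855 × 4.3150 = 0.8171.
T(718)/T(466) = exp(τ_B − τ_A) = exp(0.6721) = 1.9584.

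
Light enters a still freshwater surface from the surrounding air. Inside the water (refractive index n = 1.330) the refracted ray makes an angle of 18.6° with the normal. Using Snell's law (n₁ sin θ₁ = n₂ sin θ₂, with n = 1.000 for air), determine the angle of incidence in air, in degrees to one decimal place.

25.1°

Snell: sin θ_i = n · sin θ_r = 1.330 × sin 18.6° = 1.330 × 0.3190 = 0.4242.
θ_i = arcsin(0.4242) = 25.10°.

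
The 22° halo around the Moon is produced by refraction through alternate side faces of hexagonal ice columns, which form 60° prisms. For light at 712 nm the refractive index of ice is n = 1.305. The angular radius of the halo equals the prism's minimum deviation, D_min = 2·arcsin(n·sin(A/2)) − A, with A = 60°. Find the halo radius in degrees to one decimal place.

21.5°

n·sin(A/2) = 1.305 × sin 30° = 1.305 × 0.5000 = 0.6525.
D_min = 2·arcsin(0.6525) − 60° = 2 × 40.730° − 60° = 21.461°.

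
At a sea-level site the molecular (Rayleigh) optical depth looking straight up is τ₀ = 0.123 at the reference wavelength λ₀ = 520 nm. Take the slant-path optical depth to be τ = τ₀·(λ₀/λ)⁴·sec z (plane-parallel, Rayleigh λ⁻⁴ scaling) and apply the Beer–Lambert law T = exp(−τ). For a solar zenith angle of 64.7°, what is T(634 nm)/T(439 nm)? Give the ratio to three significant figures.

1.55

Airmass: sec 64.7° = 2.3400.
τ(634 nm) = 0.123 × (520/634)⁴ × 2.3400 = 0.123 × 0.4525 × 2.3400 = 0.1302.
τ(439 nm) = 0.123 × (520/439)⁴ × 2.3400 = 0.123 × 1.9686 × 2.3400 = 0.5666.
T(634)/T(439) = exp(τ_B − τ_A) = exp(0.4363) = 1.5470.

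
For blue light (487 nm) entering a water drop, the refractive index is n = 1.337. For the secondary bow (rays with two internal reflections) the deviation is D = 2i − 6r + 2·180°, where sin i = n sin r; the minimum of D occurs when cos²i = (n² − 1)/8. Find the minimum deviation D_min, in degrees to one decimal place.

cos²i = (1.78757 − 1)/8 = 0.09845; i = arccos(0.31376) = 71.714°.
sin r = sin 71.714°/1.337 = 0.71017; r = 45.249°.
D_min = 2·71.714° − 6·45.249° + 360° = 231.934°.

231.9°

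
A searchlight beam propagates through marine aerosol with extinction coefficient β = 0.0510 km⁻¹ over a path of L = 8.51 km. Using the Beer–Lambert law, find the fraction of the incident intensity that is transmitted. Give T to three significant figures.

0.648

τ = β·L = 0.0510 × 8.51 = 0.4340.
T = exp(−0.4340) = 0.6479.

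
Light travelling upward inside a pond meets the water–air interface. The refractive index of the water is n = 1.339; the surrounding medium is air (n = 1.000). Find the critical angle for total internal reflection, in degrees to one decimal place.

sin θ_c = n_air / n = 1.000 / 1.339 = 0.7468.
θ_c = arcsin(0.7468) = 48.32°.

48.3°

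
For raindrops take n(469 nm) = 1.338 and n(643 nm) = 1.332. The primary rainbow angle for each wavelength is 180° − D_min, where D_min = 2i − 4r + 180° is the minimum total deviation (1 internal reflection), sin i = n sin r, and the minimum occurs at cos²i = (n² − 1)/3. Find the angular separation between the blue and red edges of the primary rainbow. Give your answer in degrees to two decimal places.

At 469 nm (n = 1.338): cos²i = 0.26341 → i = 59.120°, r = 39.899°, D_min = 138.643°, rainbow angle = 41.357°.
At 643 nm (n = 1.332): cos²i = 0.25807 → i = 59.469°, r = 40.290°, D_min = 137.776°, rainbow angle = 42.224°.
Angular width = |41.357° − 42.224°| = 0.867°.

0.87°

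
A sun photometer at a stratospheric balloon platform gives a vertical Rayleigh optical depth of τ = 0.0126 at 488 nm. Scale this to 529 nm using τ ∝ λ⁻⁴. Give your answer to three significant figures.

0.00912

τ(529 nm) = τ(488 nm) × (488/529)⁴ = 0.0126 × (0.9225)⁴ = 0.0126 × 0.7242 = 0.0091.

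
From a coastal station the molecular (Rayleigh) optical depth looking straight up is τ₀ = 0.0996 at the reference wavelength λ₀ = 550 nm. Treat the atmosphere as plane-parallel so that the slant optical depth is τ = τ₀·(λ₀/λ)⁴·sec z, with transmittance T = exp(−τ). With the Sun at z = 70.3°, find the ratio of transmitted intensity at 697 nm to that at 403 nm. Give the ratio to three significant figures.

Airmass: sec 70.3° = 2.9665.
τ(697 nm) = 0.0996 × (550/697)⁴ × 2.9665 = 0.0996 × 0.3877 × 2.9665 = 0.1146.
τ(403 nm) = 0.0996 × (550/403)⁴ × 2.9665 = 0.0996 × 3.4692 × 2.9665 = 1.0250.
T(697)/T(403) = exp(τ_B − τ_A) = exp(0.9105) = 2.4855.

2.49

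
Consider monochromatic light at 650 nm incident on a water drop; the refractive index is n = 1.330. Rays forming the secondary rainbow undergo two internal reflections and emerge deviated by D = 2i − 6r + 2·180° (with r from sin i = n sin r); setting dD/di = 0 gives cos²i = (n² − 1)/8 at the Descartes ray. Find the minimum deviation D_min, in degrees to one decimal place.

cos²i = (1.76890 − 1)/8 = 0.09611; i = arccos(0.31002) = 71.940°.
sin r = sin 71.940°/1.330 = 0.71483; r = 45.630°.
D_min = 2·71.940° − 6·45.630° + 360° = 230.101°.

230.1°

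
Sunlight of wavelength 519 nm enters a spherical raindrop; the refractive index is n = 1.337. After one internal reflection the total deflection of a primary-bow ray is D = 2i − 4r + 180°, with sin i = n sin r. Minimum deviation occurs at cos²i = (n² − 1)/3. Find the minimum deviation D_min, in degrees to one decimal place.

138.5°

cos²i = (1.78757 − 1)/3 = 0.26252; i = arccos(0.51237) = 59.178°.
sin r = sin 59.178°/1.337 = 0.64231; r = 39.964°.
D_min = 2·59.178° − 4·39.964° + 180° = 138.500°.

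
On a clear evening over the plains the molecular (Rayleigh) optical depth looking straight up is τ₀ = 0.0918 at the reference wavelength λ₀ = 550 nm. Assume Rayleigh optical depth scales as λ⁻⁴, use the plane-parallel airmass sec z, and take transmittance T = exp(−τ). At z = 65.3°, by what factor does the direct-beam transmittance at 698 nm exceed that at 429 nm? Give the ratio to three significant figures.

1.66

Airmass: sec 65.3° = 2.3931.
τ(698 nm) = 0.0918 × (550/698)⁴ × 2.3931 = 0.0918 × 0.3855 × 2.3931 = 0.0847.
τ(429 nm) = 0.0918 × (550/429)⁴ × 2.3931 = 0.0918 × 2.7016 × 2.3931 = 0.5935.
T(698)/T(429) = exp(τ_B − τ_A) = exp(0.5088) = 1.6633.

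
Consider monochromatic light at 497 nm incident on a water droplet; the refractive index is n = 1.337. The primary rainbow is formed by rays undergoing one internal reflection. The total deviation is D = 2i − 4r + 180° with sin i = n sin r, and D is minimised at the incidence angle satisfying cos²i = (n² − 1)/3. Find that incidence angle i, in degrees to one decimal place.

59.2°

cos²i = (1.337² − 1)/3 = (1.78757 − 1)/3 = 0.26252.
cos i = 0.51237, so i = 59.178°.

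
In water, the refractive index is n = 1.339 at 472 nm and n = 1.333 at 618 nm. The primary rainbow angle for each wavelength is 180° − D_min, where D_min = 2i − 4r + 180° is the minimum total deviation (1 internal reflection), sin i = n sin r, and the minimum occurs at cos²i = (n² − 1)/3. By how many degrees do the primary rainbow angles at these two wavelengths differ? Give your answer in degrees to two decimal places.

0.86°

At 472 nm (n = 1.339): cos²i = 0.26431 → i = 59.062°, r = 39.834°, D_min = 138.786°, rainbow angle = 41.214°.
At 618 nm (n = 1.333): cos²i = 0.25896 → i = 59.410°, r = 40.225°, D_min = 137.922°, rainbow angle = 42.078°.
Angular width = |41.214° − 42.078°| = 0.865°.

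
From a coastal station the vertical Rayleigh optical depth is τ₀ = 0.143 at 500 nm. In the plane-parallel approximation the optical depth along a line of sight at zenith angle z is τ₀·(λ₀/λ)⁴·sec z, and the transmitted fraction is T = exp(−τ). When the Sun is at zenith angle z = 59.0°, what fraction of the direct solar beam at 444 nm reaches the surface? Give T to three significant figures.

sec 59.0° = 1.9416.
τ = 0.143 × (500/444)⁴ × 1.9416 = 0.143 × 1.6082 × 1.9416 = 0.4465.
T = exp(−0.4465) = 0.6398.

0.640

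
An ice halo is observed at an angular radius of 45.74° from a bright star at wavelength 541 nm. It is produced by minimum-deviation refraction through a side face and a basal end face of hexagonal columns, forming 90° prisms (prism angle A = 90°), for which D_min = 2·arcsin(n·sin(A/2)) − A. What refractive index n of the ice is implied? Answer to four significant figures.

Rearranging: n = sin((D_min + A)/2) / sin(A/2).
(D_min + A)/2 = (45.74° + 90°)/2 = 67.870°.
n = sin 67.870° / sin 45° = 0.9263 / 0.7071 = 1.3100.

1.310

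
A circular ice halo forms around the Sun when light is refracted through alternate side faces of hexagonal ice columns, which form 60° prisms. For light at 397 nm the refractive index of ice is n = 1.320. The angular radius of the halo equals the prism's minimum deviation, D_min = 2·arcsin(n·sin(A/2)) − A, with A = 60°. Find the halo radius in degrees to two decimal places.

n·sin(A/2) = 1.320 × sin 30° = 1.320 × 0.5000 = 0.6600.
D_min = 2·arcsin(0.6600) − 60° = 2 × 41.300° − 60° = 22.600°.

22.60°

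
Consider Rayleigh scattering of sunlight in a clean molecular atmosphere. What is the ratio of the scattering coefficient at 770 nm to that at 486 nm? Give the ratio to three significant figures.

0.159

Rayleigh scattering ∝ λ⁻⁴, so the ratio of coefficients is the inverse fourth power of the wavelength ratio.
σ(770)/σ(486) = (486/770)⁴ = (0.6312)⁴ = 0.1587.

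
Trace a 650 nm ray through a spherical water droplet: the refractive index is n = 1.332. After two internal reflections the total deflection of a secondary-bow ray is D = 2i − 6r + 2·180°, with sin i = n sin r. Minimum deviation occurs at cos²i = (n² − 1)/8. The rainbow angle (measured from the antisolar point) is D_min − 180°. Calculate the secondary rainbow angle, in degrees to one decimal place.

cos²i = (1.77422 − 1)/8 = 0.09678; i = arccos(0.31109) = 71.875°.
sin r = sin 71.875°/1.332 = 0.71350; r = 45.520°.
D_min = 2·71.875° − 6·45.520° + 360° = 230.628°.
Rainbow angle = D_min − 180° = 50.628°.

50.6°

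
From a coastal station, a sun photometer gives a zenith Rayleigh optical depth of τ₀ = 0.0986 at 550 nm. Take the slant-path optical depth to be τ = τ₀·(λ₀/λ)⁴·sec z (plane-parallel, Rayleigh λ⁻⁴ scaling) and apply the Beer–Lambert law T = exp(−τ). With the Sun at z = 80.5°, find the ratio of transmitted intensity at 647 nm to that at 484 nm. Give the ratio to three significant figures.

1.98

Airmass: sec 80.5° = 6.0589.
τ(647 nm) = 0.0986 × (550/647)⁴ × 6.0589 = 0.0986 × 0.5222 × 6.0589 = 0.3120.
τ(484 nm) = 0.0986 × (550/484)⁴ × 6.0589 = 0.0986 × 1.6675 × 6.0589 = 0.9962.
T(647)/T(484) = exp(τ_B − τ_A) = exp(0.6842) = 1.9822.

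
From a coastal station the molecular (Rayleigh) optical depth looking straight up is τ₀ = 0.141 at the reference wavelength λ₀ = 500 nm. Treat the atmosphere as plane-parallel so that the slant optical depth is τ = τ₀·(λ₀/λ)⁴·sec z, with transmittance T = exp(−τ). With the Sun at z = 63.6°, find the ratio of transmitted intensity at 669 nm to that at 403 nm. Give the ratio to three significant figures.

1.92

Airmass: sec 63.6° = 2.2490.
τ(669 nm) = 0.141 × (500/669)⁴ × 2.2490 = 0.141 × 0.3120 × 2.2490 = 0.0989.
τ(403 nm) = 0.141 × (500/403)⁴ × 2.2490 = 0.141 × 2.3695 × 2.2490 = 0.7514.
T(669)/T(403) = exp(τ_B − τ_A) = exp(0.6525) = 1.9203.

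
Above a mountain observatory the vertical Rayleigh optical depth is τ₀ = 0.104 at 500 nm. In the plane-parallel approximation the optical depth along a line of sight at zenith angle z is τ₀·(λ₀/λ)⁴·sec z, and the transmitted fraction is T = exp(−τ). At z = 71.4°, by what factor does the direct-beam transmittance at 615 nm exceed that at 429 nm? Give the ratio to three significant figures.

Airmass: sec 71.4° = 3.1352.
τ(615 nm) = 0.104 × (500/615)⁴ × 3.1352 = 0.104 × 0.4369 × 3.1352 = 0.1425.
τ(429 nm) = 0.104 × (500/429)⁴ × 3.1352 = 0.104 × 1.8452 × 3.1352 = 0.6017.
T(615)/T(429) = exp(τ_B − τ_A) = exp(0.4592) = 1.5828.

1.58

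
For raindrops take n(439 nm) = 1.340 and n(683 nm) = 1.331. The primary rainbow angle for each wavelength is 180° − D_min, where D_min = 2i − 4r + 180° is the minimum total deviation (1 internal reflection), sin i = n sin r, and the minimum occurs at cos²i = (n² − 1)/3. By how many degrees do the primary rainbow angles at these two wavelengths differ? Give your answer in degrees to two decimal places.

At 439 nm (n = 1.340): cos²i = 0.26520 → i = 59.004°, r = 39.770°, D_min = 138.929°, rainbow angle = 41.071°.
At 683 nm (n = 1.331): cos²i = 0.25719 → i = 59.527°, r = 40.356°, D_min = 137.630°, rainbow angle = 42.370°.
Angular width = |41.071° − 42.370°| = 1.299°.

1.30°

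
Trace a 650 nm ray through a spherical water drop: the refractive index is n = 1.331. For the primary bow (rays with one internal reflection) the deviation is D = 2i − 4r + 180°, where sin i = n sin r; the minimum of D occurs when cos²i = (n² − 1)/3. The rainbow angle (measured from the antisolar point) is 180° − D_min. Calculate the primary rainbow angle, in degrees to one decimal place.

cos²i = (1.77156 − 1)/3 = 0.25719; i = arccos(0.50714) = 59.527°.
sin r = sin 59.527°/1.331 = 0.64753; r = 40.356°.
D_min = 2·59.527° − 4·40.356° + 180° = 137.630°.
Rainbow angle = 180° − D_min = 42.370°.

42.4°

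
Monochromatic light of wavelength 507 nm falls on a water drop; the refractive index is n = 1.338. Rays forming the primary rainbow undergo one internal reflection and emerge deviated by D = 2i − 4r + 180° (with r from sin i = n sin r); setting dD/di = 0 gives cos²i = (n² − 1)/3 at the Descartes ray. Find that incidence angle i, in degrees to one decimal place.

59.1°

cos²i = (1.338² − 1)/3 = (1.79024 − 1)/3 = 0.26341.
cos i = 0.51324, so i = 59.120°.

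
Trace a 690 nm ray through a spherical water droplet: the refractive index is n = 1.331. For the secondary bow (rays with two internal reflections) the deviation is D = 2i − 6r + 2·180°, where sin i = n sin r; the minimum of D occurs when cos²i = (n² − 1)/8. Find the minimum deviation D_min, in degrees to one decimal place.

230.4°

cos²i = (1.77156 − 1)/8 = 0.09645; i = arccos(0.31056) = 71.907°.
sin r = sin 71.907°/1.331 = 0.71417; r = 45.575°.
D_min = 2·71.907° − 6·45.575° + 360° = 230.365°.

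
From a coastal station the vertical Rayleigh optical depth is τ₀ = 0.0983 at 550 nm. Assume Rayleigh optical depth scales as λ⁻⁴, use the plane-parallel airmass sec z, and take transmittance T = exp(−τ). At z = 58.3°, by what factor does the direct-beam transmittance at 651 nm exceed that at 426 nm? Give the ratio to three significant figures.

1.53

Airmass: sec 58.3° = 1.9031.
τ(651 nm) = 0.0983 × (550/651)⁴ × 1.9031 = 0.0983 × 0.5095 × 1.9031 = 0.0953.
τ(426 nm) = 0.0983 × (550/426)⁴ × 1.9031 = 0.0983 × 2.7785 × 1.9031 = 0.5198.
T(651)/T(426) = exp(τ_B − τ_A) = exp(0.4245) = 1.5288.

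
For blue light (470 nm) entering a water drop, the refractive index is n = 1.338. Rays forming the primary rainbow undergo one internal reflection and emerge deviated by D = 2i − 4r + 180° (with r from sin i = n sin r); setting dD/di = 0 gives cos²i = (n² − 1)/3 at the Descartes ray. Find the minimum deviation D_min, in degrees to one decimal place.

138.6°

cos²i = (1.79024 − 1)/3 = 0.26341; i = arccos(0.51324) = 59.120°.
sin r = sin 59.120°/1.338 = 0.64144; r = 39.899°.
D_min = 2·59.120° − 4·39.899° + 180° = 138.643°.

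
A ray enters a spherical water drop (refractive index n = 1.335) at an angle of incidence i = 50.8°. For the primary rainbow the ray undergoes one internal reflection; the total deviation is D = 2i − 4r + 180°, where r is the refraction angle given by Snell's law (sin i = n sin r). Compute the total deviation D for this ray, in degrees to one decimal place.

sin r = sin 50.8° / 1.335 = 0.7749/1.335 = 0.5805; r = 35.48°.
D = 2·50.8° − 4·35.48° + 180° = 101.60° − 141.94° + 180° = 139.66°.

139.7°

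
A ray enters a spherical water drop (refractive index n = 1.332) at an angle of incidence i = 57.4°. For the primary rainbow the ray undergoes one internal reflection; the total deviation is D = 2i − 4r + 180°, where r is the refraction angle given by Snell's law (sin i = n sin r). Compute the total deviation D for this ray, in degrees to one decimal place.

sin r = sin 57.4° / 1.332 = 0.8425/1.332 = 0.6325; r = 39.23°.
D = 2·57.4° − 4·39.23° + 180° = 114.80° − 156.93° + 180° = 137.87°.

137.9°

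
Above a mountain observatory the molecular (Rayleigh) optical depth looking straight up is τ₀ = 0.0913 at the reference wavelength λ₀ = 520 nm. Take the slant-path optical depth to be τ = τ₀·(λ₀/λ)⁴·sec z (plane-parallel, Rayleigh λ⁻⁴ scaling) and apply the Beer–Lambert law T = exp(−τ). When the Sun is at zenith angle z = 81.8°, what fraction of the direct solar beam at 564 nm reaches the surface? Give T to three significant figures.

0.630

sec 81.8° = 7.0112.
τ = 0.0913 × (520/564)⁴ × 7.0112 = 0.0913 × 0.7226 × 7.0112 = 0.4626.
T = exp(−0.4626) = 0.6297.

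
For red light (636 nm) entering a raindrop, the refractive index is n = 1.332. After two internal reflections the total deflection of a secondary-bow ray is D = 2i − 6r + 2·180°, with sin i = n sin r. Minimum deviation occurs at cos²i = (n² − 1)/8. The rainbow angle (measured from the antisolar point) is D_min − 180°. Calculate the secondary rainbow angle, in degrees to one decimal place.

cos²i = (1.77422 − 1)/8 = 0.09678; i = arccos(0.31109) = 71.875°.
sin r = sin 71.875°/1.332 = 0.71350; r = 45.520°.
D_min = 2·71.875° − 6·45.520° + 360° = 230.628°.
Rainbow angle = D_min − 180° = 50.628°.

50.6°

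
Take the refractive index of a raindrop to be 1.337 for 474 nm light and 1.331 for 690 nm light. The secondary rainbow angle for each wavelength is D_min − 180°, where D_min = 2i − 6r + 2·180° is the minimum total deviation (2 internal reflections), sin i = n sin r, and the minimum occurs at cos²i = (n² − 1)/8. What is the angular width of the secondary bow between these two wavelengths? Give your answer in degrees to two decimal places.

At 474 nm (n = 1.337): cos²i = 0.09845 → i = 71.714°, r = 45.249°, D_min = 231.934°, rainbow angle = 51.934°.
At 690 nm (n = 1.331): cos²i = 0.09645 → i = 71.907°, r = 45.575°, D_min = 230.365°, rainbow angle = 50.365°.
Angular width = |51.934° − 50.365°| = 1.569°.

1.57°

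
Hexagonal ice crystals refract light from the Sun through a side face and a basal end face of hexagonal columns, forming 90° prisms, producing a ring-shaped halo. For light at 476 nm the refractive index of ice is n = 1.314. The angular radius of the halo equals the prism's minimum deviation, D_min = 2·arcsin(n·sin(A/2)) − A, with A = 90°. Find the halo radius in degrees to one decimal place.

46.6°

n·sin(A/2) = 1.314 × sin 45° = 1.314 × 0.7071 = 0.9291.
D_min = 2·arcsin(0.9291) − 90° = 2 × 68.301° − 90° = 46.602°.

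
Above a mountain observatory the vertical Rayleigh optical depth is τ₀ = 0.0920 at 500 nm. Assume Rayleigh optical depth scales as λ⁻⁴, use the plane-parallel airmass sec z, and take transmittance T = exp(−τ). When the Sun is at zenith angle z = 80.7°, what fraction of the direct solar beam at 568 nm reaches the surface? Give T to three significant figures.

sec 80.7° = 6.1880.
τ = 0.0920 × (500/568)⁴ × 6.1880 = 0.0920 × 0.6005 × 6.1880 = 0.3418.
T = exp(−0.3418) = 0.7105.

0.710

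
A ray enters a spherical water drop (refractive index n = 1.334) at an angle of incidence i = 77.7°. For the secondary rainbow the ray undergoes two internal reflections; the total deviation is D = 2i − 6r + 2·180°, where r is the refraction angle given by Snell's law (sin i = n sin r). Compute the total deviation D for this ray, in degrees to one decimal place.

232.9°

sin r = sin 77.7° / 1.334 = 0.9770/1.334 = 0.7324; r = 47.09°.
D = 2·77.7° − 6·47.09° + 2·180° = 155.40° − 282.54° + 360° = 232.86°.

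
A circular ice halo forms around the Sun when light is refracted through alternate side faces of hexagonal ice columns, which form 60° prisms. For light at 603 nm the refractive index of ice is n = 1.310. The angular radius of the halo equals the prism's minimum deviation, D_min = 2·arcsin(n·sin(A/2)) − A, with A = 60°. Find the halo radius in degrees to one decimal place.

n·sin(A/2) = 1.310 × sin 30° = 1.310 × 0.5000 = 0.6550.
D_min = 2·arcsin(0.6550) − 60° = 2 × 40.920° − 60° = 21.839°.

21.8°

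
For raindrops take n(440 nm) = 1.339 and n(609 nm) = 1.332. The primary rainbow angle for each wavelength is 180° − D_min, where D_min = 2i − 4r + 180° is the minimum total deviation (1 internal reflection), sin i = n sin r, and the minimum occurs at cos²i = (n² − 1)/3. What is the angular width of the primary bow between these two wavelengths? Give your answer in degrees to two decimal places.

1.01°

At 440 nm (n = 1.339): cos²i = 0.26431 → i = 59.062°, r = 39.834°, D_min = 138.786°, rainbow angle = 41.214°.
At 609 nm (n = 1.332): cos²i = 0.25807 → i = 59.469°, r = 40.290°, D_min = 137.776°, rainbow angle = 42.224°.
Angular width = |41.214° − 42.224°| = 1.010°.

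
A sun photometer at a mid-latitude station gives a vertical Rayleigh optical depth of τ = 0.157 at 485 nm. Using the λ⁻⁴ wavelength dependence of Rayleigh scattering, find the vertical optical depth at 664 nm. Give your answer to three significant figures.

τ(664 nm) = τ(485 nm) × (485/664)⁴ = 0.157 × (0.7304)⁴ = 0.157 × 0.2846 = 0.0447.

0.0447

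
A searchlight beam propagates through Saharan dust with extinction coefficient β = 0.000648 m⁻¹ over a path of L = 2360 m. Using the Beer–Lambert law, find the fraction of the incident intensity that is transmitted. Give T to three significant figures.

0.217

τ = β·L = 0.000648 × 2360 = 1.5293.
T = exp(−1.5293) = 0.2167.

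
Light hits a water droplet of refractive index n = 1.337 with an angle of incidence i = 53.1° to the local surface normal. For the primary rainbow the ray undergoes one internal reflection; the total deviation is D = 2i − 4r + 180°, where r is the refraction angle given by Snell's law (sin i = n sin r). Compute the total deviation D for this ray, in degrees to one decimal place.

139.3°

sin r = sin 53.1° / 1.337 = 0.7997/1.337 = 0.5981; r = 36.74°.
D = 2·53.1° − 4·36.74° + 180° = 106.20° − 146.94° + 180° = 139.26°.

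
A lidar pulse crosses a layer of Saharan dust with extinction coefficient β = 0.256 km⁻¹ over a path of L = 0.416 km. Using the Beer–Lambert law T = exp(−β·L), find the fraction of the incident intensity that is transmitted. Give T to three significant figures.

0.899

τ = β·L = 0.256 × 0.416 = 0.1065.
T = exp(−0.1065) = 0.8990.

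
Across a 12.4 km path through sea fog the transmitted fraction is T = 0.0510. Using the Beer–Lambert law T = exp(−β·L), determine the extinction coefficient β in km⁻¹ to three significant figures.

0.240 km⁻¹

Beer–Lambert: T = exp(−βL) ⇒ β = −ln(T)/L = −ln(0.0510)/12.4 = 2.9759/12.4 = 0.24 km⁻¹.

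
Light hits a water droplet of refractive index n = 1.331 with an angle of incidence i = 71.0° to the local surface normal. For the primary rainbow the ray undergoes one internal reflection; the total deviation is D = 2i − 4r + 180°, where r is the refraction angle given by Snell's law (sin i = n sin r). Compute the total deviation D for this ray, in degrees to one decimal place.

140.9°

sin r = sin 71.0° / 1.331 = 0.9455/1.331 = 0.7104; r = 45.27°.
D = 2·71.0° − 4·45.27° + 180° = 142.00° − 181.06° + 180° = 140.94°.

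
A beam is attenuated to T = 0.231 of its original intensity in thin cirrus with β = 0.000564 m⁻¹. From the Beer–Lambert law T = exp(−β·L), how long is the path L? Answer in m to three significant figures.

Beer–Lambert: T = exp(−βL) ⇒ L = −ln(T)/β = −ln(0.231)/0.000564 = 1.4653/0.000564 = 2598 m.

2600 m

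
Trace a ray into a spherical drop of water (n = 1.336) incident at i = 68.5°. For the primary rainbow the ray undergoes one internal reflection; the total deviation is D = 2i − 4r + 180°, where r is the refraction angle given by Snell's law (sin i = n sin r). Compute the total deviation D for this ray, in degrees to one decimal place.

sin r = sin 68.5° / 1.336 = 0.9304/1.336 = 0.6964; r = 44.14°.
D = 2·68.5° − 4·44.14° + 180° = 137.00° − 176.56° + 180° = 140.44°.

140.4°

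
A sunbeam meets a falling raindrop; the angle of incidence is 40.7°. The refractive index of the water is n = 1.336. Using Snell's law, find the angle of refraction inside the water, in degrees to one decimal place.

29.2°

Snell: sin θ_r = sin θ_i / n = sin 40.7° / 1.336 = 0.6521 / 1.336 = 0.4881.
θ_r = arcsin(0.4881) = 29.22°.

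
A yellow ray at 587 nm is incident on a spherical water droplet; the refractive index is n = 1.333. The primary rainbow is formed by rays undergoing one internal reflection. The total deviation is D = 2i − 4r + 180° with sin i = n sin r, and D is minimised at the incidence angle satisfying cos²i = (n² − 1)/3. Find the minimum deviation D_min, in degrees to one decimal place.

137.9°

cos²i = (1.77689 − 1)/3 = 0.25896; i = arccos(0.50888) = 59.410°.
sin r = sin 59.410°/1.333 = 0.64579; r = 40.225°.
D_min = 2·59.410° − 4·40.225° + 180° = 137.922°.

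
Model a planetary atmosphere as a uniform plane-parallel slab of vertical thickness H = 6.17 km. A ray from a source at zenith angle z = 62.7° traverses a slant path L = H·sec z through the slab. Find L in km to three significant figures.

13.5 km

sec z = 1/cos 62.7° = 2.1803.
L = 6.17 × 2.1803 = 13.453 km.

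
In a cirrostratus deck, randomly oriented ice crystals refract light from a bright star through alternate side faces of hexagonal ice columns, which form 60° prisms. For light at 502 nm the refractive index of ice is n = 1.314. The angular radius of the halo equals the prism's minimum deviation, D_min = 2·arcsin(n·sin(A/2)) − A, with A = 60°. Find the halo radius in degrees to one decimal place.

n·sin(A/2) = 1.314 × sin 30° = 1.314 × 0.5000 = 0.6570.
D_min = 2·arcsin(0.6570) − 60° = 2 × 41.071° − 60° = 22.143°.

22.1°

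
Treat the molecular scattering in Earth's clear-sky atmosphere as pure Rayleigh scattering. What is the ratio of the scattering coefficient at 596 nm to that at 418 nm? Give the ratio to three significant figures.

0.242

Rayleigh scattering ∝ λ⁻⁴, so the ratio of coefficients is the inverse fourth power of the wavelength ratio.
σ(596)/σ(418) = (418/596)⁴ = (0.7013)⁴ = 0.2419.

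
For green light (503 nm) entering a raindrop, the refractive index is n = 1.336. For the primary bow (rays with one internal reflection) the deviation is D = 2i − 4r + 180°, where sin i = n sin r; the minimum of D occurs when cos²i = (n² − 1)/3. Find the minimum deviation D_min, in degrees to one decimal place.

cos²i = (1.78490 − 1)/3 = 0.26163; i = arccos(0.51150) = 59.236°.
sin r = sin 59.236°/1.336 = 0.64318; r = 40.029°.
D_min = 2·59.236° − 4·40.029° + 180° = 138.356°.

138.4°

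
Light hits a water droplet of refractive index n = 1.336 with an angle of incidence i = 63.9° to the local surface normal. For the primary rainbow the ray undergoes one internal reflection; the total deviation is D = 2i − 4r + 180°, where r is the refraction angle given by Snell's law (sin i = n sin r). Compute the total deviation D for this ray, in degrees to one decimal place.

sin r = sin 63.9° / 1.336 = 0.8980/1.336 = 0.6722; r = 42.24°.
D = 2·63.9° − 4·42.24° + 180° = 127.80° − 168.94° + 180° = 138.86°.

138.9°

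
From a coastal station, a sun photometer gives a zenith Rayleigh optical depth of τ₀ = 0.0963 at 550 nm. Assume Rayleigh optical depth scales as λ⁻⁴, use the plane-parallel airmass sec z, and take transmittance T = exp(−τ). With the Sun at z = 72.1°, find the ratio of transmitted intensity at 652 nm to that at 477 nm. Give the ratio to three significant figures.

1.48

Airmass: sec 72.1° = 3.2535.
τ(652 nm) = 0.0963 × (550/652)⁴ × 3.2535 = 0.0963 × 0.5064 × 3.2535 = 0.1587.
τ(477 nm) = 0.0963 × (550/477)⁴ × 3.2535 = 0.0963 × 1.7676 × 3.2535 = 0.5538.
T(652)/T(477) = exp(τ_B − τ_A) = exp(0.3952) = 1.4846.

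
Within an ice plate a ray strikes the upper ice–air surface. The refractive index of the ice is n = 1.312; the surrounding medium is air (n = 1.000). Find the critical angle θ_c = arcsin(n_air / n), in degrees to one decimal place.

49.7°

sin θ_c = n_air / n = 1.000 / 1.312 = 0.7622.
θ_c = arcsin(0.7622) = 49.66°.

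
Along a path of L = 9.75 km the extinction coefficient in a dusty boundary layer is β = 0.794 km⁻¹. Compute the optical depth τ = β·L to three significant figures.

τ = β·L = 0.794 × 9.75 = 7.7415.

7.74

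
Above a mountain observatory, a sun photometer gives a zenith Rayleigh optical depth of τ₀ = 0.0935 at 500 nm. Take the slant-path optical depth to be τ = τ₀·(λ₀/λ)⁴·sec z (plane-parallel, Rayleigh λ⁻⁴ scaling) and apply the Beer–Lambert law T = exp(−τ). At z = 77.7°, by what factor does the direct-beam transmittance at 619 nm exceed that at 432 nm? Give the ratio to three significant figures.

Airmass: sec 77.7° = 4.6942.
τ(619 nm) = 0.0935 × (500/619)⁴ × 4.6942 = 0.0935 × 0.4257 × 4.6942 = 0.1868.
τ(432 nm) = 0.0935 × (500/432)⁴ × 4.6942 = 0.0935 × 1.7945 × 4.6942 = 0.7876.
T(619)/T(432) = exp(τ_B − τ_A) = exp(0.6008) = 1.8235.

1.82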